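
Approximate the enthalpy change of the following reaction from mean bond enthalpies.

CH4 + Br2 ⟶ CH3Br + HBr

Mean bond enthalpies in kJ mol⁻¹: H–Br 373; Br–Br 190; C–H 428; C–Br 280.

ΔH ≈ −35 kJ

Bonds broken (reactants):
  Br–Br: 1 × 190 = 190
  C–H: 4 × 428 = 1712
  Σ(broken) = 1902 kJ
Bonds formed (products):
  C–Br: 1 × 280 = 280
  C–H: 3 × 428 = 1284
  H–Br: 1 × 373 = 373
  Σ(formed) = 1937 kJ
ΔH = Σ(broken) − Σ(formed) = 1902 − 1937 = −35 kJ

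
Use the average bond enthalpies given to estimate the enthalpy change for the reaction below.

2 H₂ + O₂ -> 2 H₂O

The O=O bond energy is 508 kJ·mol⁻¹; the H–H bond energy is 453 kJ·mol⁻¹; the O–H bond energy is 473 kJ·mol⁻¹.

ΔH ≈ −478 kJ

Bonds broken (reactants):
  H–H: 2 × 453 = 906
  O=O: 1 × 508 = 508
  Σ(broken) = 1414 kJ
Bonds formed (products):
  O–H: 4 × 473 = 1892
  Σ(formed) = 1892 kJ
ΔH = Σ(broken) − Σ(formed) = 1414 − 1892 = −478 kJ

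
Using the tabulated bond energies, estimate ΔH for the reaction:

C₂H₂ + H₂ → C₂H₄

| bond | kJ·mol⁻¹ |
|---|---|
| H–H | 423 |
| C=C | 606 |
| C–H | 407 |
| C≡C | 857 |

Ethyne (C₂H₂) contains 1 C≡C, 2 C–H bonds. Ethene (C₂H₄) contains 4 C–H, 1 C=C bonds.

ΔH ≈ −140 kJ

Bonds broken (reactants):
  C≡C: 1 × 857 = 857
  C–H: 2 × 407 = 814
  H–H: 1 × 423 = 423
  Σ(broken) = 2094 kJ
Bonds formed (products):
  C–H: 4 × 407 = 1628
  C=C: 1 × 606 = 606
  Σ(formed) = 2234 kJ
ΔH = Σ(broken) − Σ(formed) = 2094 − 2234 = −140 kJ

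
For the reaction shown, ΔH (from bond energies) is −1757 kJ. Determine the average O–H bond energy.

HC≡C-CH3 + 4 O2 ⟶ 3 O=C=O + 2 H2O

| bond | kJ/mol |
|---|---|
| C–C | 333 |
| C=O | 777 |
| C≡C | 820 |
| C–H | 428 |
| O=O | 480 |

D(O–H) ≈ 470 kJ/mol

Let D be the O–H bond energy.
Σ(broken) = 1×820 + 1×333 + 4×428 + 4×480 = 4785
Σ(formed) = 6×777 + 4×D = 4662 + 4D
ΔH = Σ(broken) − Σ(formed) = (4785) − (4662 + 4D) = +123 − 4D
Setting this equal to −1757 kJ gives 4D = 1880, so D = 470 kJ/mol.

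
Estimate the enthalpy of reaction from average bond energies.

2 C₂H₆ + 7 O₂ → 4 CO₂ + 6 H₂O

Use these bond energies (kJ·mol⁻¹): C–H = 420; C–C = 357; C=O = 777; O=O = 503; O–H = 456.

Bonds broken (reactants):
  C–C: 2 × 357 = 714
  C–H: 12 × 420 = 5040
  O=O: 7 × 503 = 3521
  Σ(broken) = 9275 kJ
Bonds formed (products):
  C=O: 8 × 777 = 6216
  O–H: 12 × 456 = 5472
  Σ(formed) = 11688 kJ
ΔH = Σ(broken) − Σ(formed) = 9275 − 11688 = −2413 kJ

ΔH ≈ −2413 kJ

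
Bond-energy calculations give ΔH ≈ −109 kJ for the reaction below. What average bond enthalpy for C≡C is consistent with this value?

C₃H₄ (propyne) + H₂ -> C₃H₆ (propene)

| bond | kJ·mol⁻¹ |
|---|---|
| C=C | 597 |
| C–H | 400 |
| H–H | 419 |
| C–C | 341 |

D(C≡C) ≈ 869 kJ/mol

Let D be the C≡C bond energy.
Σ(broken) = 1×D + 1×341 + 4×400 + 1×419 = 2360 + D
Σ(formed) = 1×341 + 6×400 + 1×597 = 3338
ΔH = Σ(broken) − Σ(formed) = (2360 + D) − (3338) = −978 + D
Setting this equal to −109 kJ gives D = 869 kJ/mol.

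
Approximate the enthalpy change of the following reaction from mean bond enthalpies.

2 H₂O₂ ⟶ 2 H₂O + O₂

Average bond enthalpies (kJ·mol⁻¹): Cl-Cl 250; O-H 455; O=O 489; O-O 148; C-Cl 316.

Bonds broken (reactants):
  O-H: 4 × 455 = 1820
  O-O: 2 × 148 = 296
  Σ(broken) = 2116 kJ
Bonds formed (products):
  O-H: 4 × 455 = 1820
  O=O: 1 × 489 = 489
  Σ(formed) = 2309 kJ
ΔH = Σ(broken) − Σ(formed) = 2116 − 2309 = −193 kJ

ΔH ≈ −193 kJ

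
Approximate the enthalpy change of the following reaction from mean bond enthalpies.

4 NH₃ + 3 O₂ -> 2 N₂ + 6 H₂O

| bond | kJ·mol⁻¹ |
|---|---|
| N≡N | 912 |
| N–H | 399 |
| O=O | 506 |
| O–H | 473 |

ΔH ≈ −1194 kJ

Bonds broken (reactants):
  N–H: 12 × 399 = 4788
  O=O: 3 × 506 = 1518
  Σ(broken) = 6306 kJ
Bonds formed (products):
  N≡N: 2 × 912 = 1824
  O–H: 12 × 473 = 5676
  Σ(formed) = 7500 kJ
ΔH = Σ(broken) − Σ(formed) = 6306 − 7500 = −1194 kJ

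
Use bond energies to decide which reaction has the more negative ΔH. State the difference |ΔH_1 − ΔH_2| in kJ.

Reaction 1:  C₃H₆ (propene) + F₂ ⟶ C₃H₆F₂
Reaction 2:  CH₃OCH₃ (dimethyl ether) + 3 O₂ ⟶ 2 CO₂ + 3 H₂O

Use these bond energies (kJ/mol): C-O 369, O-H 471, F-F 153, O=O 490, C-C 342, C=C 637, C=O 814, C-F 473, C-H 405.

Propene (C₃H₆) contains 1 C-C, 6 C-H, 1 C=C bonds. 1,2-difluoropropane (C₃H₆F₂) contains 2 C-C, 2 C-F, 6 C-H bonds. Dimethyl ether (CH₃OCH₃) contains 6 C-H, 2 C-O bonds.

Reaction 2, by 946 kJ

Reaction 1:
  Bonds broken (reactants):
    C-C: 1 × 342 = 342
    C-H: 6 × 405 = 2430
    C=C: 1 × 637 = 637
    F-F: 1 × 153 = 153
    Σ(broken) = 3562 kJ
  Bonds formed (products):
    C-C: 2 × 342 = 684
    C-F: 2 × 473 = 946
    C-H: 6 × 405 = 2430
    Σ(formed) = 4060 kJ
  ΔH_1 = 3562 − 4060 = −498 kJ
Reaction 2:
  Bonds broken (reactants):
    C-H: 6 × 405 = 2430
    C-O: 2 × 369 = 738
    O=O: 3 × 490 = 1470
    Σ(broken) = 4638 kJ
  Bonds formed (products):
    C=O: 4 × 814 = 3256
    O-H: 6 × 471 = 2826
    Σ(formed) = 6082 kJ
  ΔH_2 = 4638 − 6082 = −1444 kJ
ΔH_1 − ΔH_2 = +946 kJ, so reaction 2 has the more negative ΔH; |ΔH_1 − ΔH_2| = 946 kJ.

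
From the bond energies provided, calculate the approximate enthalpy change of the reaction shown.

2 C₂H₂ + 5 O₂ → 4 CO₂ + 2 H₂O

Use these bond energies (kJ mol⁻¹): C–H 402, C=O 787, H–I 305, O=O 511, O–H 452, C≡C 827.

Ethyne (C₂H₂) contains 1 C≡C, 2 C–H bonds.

ΔH ≈ −2287 kJ

Bonds broken (reactants):
  C≡C: 2 × 827 = 1654
  C–H: 4 × 402 = 1608
  O=O: 5 × 511 = 2555
  Σ(broken) = 5817 kJ
Bonds formed (products):
  C=O: 8 × 787 = 6296
  O–H: 4 × 452 = 1808
  Σ(formed) = 8104 kJ
ΔH = Σ(broken) − Σ(formed) = 5817 − 8104 = −2287 kJ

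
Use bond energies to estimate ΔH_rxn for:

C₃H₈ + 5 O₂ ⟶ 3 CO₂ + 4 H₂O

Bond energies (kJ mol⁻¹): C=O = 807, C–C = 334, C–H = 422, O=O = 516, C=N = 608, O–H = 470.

Bonds broken (reactants):
  C–C: 2 × 334 = 668
  C–H: 8 × 422 = 3376
  O=O: 5 × 516 = 2580
  Σ(broken) = 6624 kJ
Bonds formed (products):
  C=O: 6 × 807 = 4842
  O–H: 8 × 470 = 3760
  Σ(formed) = 8602 kJ
ΔH = Σ(broken) − Σ(formed) = 6624 − 8602 = −1978 kJ

ΔH ≈ −1978 kJ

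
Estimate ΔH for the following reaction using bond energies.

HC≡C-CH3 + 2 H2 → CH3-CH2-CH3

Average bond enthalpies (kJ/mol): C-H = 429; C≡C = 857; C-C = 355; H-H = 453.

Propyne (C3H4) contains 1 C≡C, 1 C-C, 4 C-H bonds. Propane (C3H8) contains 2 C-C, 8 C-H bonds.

Bonds broken (reactants):
  C≡C: 1 × 857 = 857
  C-C: 1 × 355 = 355
  C-H: 4 × 429 = 1716
  H-H: 2 × 453 = 906
  Σ(broken) = 3834 kJ
Bonds formed (products):
  C-C: 2 × 355 = 710
  C-H: 8 × 429 = 3432
  Σ(formed) = 4142 kJ
ΔH = Σ(broken) − Σ(formed) = 3834 − 4142 = −308 kJ

ΔH ≈ −308 kJ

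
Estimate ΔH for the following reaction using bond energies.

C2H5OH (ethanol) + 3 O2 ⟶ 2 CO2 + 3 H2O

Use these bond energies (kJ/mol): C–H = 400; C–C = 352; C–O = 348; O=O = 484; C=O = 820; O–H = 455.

ΔH ≈ −1403 kJ

Bonds broken (reactants):
  C–C: 1 × 352 = 352
  C–H: 5 × 400 = 2000
  C–O: 1 × 348 = 348
  O–H: 1 × 455 = 455
  O=O: 3 × 484 = 1452
  Σ(broken) = 4607 kJ
Bonds formed (products):
  C=O: 4 × 820 = 3280
  O–H: 6 × 455 = 2730
  Σ(formed) = 6010 kJ
ΔH = Σ(broken) − Σ(formed) = 4607 − 6010 = −1403 kJ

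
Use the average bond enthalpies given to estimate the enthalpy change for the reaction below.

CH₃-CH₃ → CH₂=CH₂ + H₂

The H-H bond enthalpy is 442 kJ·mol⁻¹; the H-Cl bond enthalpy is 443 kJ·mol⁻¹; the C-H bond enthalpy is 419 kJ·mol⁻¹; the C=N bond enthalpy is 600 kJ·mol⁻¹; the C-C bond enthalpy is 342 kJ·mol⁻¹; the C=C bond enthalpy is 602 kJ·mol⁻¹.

Bonds broken (reactants):
  C-C: 1 × 342 = 342
  C-H: 6 × 419 = 2514
  Σ(broken) = 2856 kJ
Bonds formed (products):
  C-H: 4 × 419 = 1676
  C=C: 1 × 602 = 602
  H-H: 1 × 442 = 442
  Σ(formed) = 2720 kJ
ΔH = Σ(broken) − Σ(formed) = 2856 − 2720 = +136 kJ

ΔH ≈ +136 kJ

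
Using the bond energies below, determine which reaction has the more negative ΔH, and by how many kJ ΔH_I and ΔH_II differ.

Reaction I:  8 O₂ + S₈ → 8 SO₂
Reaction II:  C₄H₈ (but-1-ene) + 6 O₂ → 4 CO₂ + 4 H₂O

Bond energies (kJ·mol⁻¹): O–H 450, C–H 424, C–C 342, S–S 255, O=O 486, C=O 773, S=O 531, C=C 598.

Reaction I, by 374 kJ

Reaction I:
  Bonds broken (reactants):
    O=O: 8 × 486 = 3888
    S–S: 8 × 255 = 2040
    Σ(broken) = 5928 kJ
  Bonds formed (products):
    S=O: 16 × 531 = 8496
    Σ(formed) = 8496 kJ
  ΔH_I = 5928 − 8496 = −2568 kJ
Reaction II:
  Bonds broken (reactants):
    C–C: 2 × 342 = 684
    C–H: 8 × 424 = 3392
    C=C: 1 × 598 = 598
    O=O: 6 × 486 = 2916
    Σ(broken) = 7590 kJ
  Bonds formed (products):
    C=O: 8 × 773 = 6184
    O–H: 8 × 450 = 3600
    Σ(formed) = 9784 kJ
  ΔH_II = 7590 − 9784 = −2194 kJ
ΔH_I − ΔH_II = −374 kJ, so reaction I has the more negative ΔH; |ΔH_I − ΔH_II| = 374 kJ.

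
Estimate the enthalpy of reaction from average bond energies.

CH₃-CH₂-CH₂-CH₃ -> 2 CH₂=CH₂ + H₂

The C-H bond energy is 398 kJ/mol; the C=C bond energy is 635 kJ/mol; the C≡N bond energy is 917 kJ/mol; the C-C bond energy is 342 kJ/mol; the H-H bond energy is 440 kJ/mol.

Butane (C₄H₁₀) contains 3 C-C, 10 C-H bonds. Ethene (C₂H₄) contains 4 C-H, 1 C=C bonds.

ΔH ≈ +112 kJ

Bonds broken (reactants):
  C-C: 3 × 342 = 1026
  C-H: 10 × 398 = 3980
  Σ(broken) = 5006 kJ
Bonds formed (products):
  C-H: 8 × 398 = 3184
  C=C: 2 × 635 = 1270
  H-H: 1 × 440 = 440
  Σ(formed) = 4894 kJ
ΔH = Σ(broken) − Σ(formed) = 5006 − 4894 = +112 kJ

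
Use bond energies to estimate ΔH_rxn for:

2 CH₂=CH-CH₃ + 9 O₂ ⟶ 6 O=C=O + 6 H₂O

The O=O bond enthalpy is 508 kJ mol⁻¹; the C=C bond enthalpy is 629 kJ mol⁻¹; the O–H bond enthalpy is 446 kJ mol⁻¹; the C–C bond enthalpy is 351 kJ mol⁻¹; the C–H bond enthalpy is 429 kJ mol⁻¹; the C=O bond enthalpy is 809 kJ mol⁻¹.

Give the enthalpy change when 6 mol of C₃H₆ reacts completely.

ΔH = −10140 kJ

Bonds broken (reactants):
  C–C: 2 × 351 = 702
  C–H: 12 × 429 = 5148
  C=C: 2 × 629 = 1258
  O=O: 9 × 508 = 4572
  Σ(broken) = 11680 kJ
Bonds formed (products):
  C=O: 12 × 809 = 9708
  O–H: 12 × 446 = 5352
  Σ(formed) = 15060 kJ
ΔH = Σ(broken) − Σ(formed) = 11680 − 15060 = −3380 kJ
For 3× the reaction as written: 3 × (−3380) = −10140 kJ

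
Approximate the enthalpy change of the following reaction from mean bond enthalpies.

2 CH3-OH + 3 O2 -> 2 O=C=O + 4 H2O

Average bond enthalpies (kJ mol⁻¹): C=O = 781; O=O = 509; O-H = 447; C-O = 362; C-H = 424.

Bonds broken (reactants):
  C-H: 6 × 424 = 2544
  C-O: 2 × 362 = 724
  O-H: 2 × 447 = 894
  O=O: 3 × 509 = 1527
  Σ(broken) = 5689 kJ
Bonds formed (products):
  C=O: 4 × 781 = 3124
  O-H: 8 × 447 = 3576
  Σ(formed) = 6700 kJ
ΔH = Σ(broken) − Σ(formed) = 5689 − 6700 = −1011 kJ

ΔH ≈ −1011 kJ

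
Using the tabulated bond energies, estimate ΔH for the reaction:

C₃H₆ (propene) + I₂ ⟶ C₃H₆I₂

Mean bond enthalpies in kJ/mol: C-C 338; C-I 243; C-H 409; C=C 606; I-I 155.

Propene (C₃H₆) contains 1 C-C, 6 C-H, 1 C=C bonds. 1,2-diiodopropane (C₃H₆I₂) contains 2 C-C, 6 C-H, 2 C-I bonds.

ΔH ≈ −63 kJ

Bonds broken (reactants):
  C-C: 1 × 338 = 338
  C-H: 6 × 409 = 2454
  C=C: 1 × 606 = 606
  I-I: 1 × 155 = 155
  Σ(broken) = 3553 kJ
Bonds formed (products):
  C-C: 2 × 338 = 676
  C-H: 6 × 409 = 2454
  C-I: 2 × 243 = 486
  Σ(formed) = 3616 kJ
ΔH = Σ(broken) − Σ(formed) = 3553 − 3616 = −63 kJ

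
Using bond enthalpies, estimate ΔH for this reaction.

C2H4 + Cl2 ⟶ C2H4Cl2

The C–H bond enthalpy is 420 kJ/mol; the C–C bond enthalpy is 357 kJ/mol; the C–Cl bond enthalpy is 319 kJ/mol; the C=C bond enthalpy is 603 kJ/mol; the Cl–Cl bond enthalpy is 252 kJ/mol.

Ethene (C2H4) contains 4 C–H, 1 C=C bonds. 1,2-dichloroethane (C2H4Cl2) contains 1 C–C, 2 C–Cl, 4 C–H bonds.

ΔH ≈ −140 kJ

Bonds broken (reactants):
  C–H: 4 × 420 = 1680
  C=C: 1 × 603 = 603
  Cl–Cl: 1 × 252 = 252
  Σ(broken) = 2535 kJ
Bonds formed (products):
  C–C: 1 × 357 = 357
  C–Cl: 2 × 319 = 638
  C–H: 4 × 420 = 1680
  Σ(formed) = 2675 kJ
ΔH = Σ(broken) − Σ(formed) = 2535 − 2675 = −140 kJ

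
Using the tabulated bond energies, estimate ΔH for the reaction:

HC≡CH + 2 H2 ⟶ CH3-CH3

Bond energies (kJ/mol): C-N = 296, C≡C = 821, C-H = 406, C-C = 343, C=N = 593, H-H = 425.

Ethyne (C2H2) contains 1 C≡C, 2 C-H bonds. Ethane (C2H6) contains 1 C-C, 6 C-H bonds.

Bonds broken (reactants):
  C≡C: 1 × 821 = 821
  C-H: 2 × 406 = 812
  H-H: 2 × 425 = 850
  Σ(broken) = 2483 kJ
Bonds formed (products):
  C-C: 1 × 343 = 343
  C-H: 6 × 406 = 2436
  Σ(formed) = 2779 kJ
ΔH = Σ(broken) − Σ(formed) = 2483 − 2779 = −296 kJ

ΔH ≈ −296 kJ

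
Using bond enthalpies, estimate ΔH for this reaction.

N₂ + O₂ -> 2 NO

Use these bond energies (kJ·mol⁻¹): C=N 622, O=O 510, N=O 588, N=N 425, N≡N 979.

ΔH ≈ +313 kJ

Bonds broken (reactants):
  N≡N: 1 × 979 = 979
  O=O: 1 × 510 = 510
  Σ(broken) = 1489 kJ
Bonds formed (products):
  N=O: 2 × 588 = 1176
  Σ(formed) = 1176 kJ
ΔH = Σ(broken) − Σ(formed) = 1489 − 1176 = +313 kJ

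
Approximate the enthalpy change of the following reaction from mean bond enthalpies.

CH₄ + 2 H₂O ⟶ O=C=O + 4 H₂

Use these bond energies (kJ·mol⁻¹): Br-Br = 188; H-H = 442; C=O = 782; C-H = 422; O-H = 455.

ΔH ≈ +176 kJ

Bonds broken (reactants):
  C-H: 4 × 422 = 1688
  O-H: 4 × 455 = 1820
  Σ(broken) = 3508 kJ
Bonds formed (products):
  C=O: 2 × 782 = 1564
  H-H: 4 × 442 = 1768
  Σ(formed) = 3332 kJ
ΔH = Σ(broken) − Σ(formed) = 3508 − 3332 = +176 kJ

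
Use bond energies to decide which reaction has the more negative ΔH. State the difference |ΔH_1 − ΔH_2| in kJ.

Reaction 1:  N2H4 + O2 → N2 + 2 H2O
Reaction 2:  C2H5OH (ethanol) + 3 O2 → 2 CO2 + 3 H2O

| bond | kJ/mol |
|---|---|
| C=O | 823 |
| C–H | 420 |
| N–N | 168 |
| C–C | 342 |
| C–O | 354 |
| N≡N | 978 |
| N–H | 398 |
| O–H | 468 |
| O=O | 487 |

Reaction 1:
  Bonds broken (reactants):
    N–H: 4 × 398 = 1592
    N–N: 1 × 168 = 168
    O=O: 1 × 487 = 487
    Σ(broken) = 2247 kJ
  Bonds formed (products):
    N≡N: 1 × 978 = 978
    O–H: 4 × 468 = 1872
    Σ(formed) = 2850 kJ
  ΔH_1 = 2247 − 2850 = −603 kJ
Reaction 2:
  Bonds broken (reactants):
    C–C: 1 × 342 = 342
    C–H: 5 × 420 = 2100
    C–O: 1 × 354 = 354
    O–H: 1 × 468 = 468
    O=O: 3 × 487 = 1461
    Σ(broken) = 4725 kJ
  Bonds formed (products):
    C=O: 4 × 823 = 3292
    O–H: 6 × 468 = 2808
    Σ(formed) = 6100 kJ
  ΔH_2 = 4725 − 6100 = −1375 kJ
ΔH_1 − ΔH_2 = +772 kJ, so reaction 2 has the more negative ΔH; |ΔH_1 − ΔH_2| = 772 kJ.

Reaction 2, by 772 kJ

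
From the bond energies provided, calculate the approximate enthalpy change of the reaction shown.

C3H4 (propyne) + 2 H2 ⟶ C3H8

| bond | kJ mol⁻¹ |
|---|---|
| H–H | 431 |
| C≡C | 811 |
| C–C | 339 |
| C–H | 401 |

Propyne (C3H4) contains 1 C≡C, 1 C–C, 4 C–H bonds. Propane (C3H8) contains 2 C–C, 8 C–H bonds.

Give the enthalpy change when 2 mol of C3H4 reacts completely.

Bonds broken (reactants):
  C≡C: 1 × 811 = 811
  C–C: 1 × 339 = 339
  C–H: 4 × 401 = 1604
  H–H: 2 × 431 = 862
  Σ(broken) = 3616 kJ
Bonds formed (products):
  C–C: 2 × 339 = 678
  C–H: 8 × 401 = 3208
  Σ(formed) = 3886 kJ
ΔH = Σ(broken) − Σ(formed) = 3616 − 3886 = −270 kJ
For 2× the reaction as written: 2 × (−270) = −540 kJ

ΔH = −540 kJ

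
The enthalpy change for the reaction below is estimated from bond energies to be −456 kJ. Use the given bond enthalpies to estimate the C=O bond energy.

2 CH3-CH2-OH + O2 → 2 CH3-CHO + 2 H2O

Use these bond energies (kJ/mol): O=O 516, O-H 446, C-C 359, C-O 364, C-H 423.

Let D be the C=O bond energy.
Σ(broken) = 2×359 + 10×423 + 2×364 + 2×446 + 1×516 = 7084
Σ(formed) = 2×359 + 8×423 + 2×D + 4×446 = 5886 + 2D
ΔH = Σ(broken) − Σ(formed) = (7084) − (5886 + 2D) = +1198 − 2D
Setting this equal to −456 kJ gives 2D = 1654, so D = 827 kJ/mol.

D(C=O) ≈ 827 kJ/mol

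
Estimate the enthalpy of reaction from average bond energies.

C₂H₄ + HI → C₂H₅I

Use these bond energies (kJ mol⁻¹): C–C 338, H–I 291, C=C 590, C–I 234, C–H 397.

ΔH ≈ −88 kJ

Bonds broken (reactants):
  C–H: 4 × 397 = 1588
  C=C: 1 × 590 = 590
  H–I: 1 × 291 = 291
  Σ(broken) = 2469 kJ
Bonds formed (products):
  C–C: 1 × 338 = 338
  C–H: 5 × 397 = 1985
  C–I: 1 × 234 = 234
  Σ(formed) = 2557 kJ
ΔH = Σ(broken) − Σ(formed) = 2469 − 2557 = −88 kJ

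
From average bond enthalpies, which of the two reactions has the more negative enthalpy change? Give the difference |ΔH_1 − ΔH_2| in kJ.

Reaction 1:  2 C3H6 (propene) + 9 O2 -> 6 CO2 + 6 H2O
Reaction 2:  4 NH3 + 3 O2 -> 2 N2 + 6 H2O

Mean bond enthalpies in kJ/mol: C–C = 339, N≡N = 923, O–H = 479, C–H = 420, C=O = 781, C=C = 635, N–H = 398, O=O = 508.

Reaction 1:
  Bonds broken (reactants):
    C–C: 2 × 339 = 678
    C–H: 12 × 420 = 5040
    C=C: 2 × 635 = 1270
    O=O: 9 × 508 = 4572
    Σ(broken) = 11560 kJ
  Bonds formed (products):
    C=O: 12 × 781 = 9372
    O–H: 12 × 479 = 5748
    Σ(formed) = 15120 kJ
  ΔH_1 = 11560 − 15120 = −3560 kJ
Reaction 2:
  Bonds broken (reactants):
    N–H: 12 × 398 = 4776
    O=O: 3 × 508 = 1524
    Σ(broken) = 6300 kJ
  Bonds formed (products):
    N≡N: 2 × 923 = 1846
    O–H: 12 × 479 = 5748
    Σ(formed) = 7594 kJ
  ΔH_2 = 6300 − 7594 = −1294 kJ
ΔH_1 − ΔH_2 = −2266 kJ, so reaction 1 has the more negative ΔH; |ΔH_1 − ΔH_2| = 2266 kJ.

Reaction 1, by 2266 kJ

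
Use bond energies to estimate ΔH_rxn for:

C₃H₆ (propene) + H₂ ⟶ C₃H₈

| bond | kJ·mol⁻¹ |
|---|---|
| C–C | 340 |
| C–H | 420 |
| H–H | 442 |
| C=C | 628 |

Bonds broken (reactants):
  C–C: 1 × 340 = 340
  C–H: 6 × 420 = 2520
  C=C: 1 × 628 = 628
  H–H: 1 × 442 = 442
  Σ(broken) = 3930 kJ
Bonds formed (products):
  C–C: 2 × 340 = 680
  C–H: 8 × 420 = 3360
  Σ(formed) = 4040 kJ
ΔH = Σ(broken) − Σ(formed) = 3930 − 4040 = −110 kJ

ΔH ≈ −110 kJ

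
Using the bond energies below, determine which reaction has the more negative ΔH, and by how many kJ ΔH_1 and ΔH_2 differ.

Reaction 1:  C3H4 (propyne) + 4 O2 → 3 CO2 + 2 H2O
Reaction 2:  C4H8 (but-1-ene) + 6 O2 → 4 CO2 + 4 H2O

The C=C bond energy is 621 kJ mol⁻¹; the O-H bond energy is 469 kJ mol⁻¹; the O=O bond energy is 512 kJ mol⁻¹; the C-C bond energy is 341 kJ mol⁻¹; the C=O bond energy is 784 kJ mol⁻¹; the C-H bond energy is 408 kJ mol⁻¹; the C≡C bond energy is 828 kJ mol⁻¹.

Reaction 2, by 654 kJ

Reaction 1:
  Bonds broken (reactants):
    C≡C: 1 × 828 = 828
    C-C: 1 × 341 = 341
    C-H: 4 × 408 = 1632
    O=O: 4 × 512 = 2048
    Σ(broken) = 4849 kJ
  Bonds formed (products):
    C=O: 6 × 784 = 4704
    O-H: 4 × 469 = 1876
    Σ(formed) = 6580 kJ
  ΔH_1 = 4849 − 6580 = −1731 kJ
Reaction 2:
  Bonds broken (reactants):
    C-C: 2 × 341 = 682
    C-H: 8 × 408 = 3264
    C=C: 1 × 621 = 621
    O=O: 6 × 512 = 3072
    Σ(broken) = 7639 kJ
  Bonds formed (products):
    C=O: 8 × 784 = 6272
    O-H: 8 × 469 = 3752
    Σ(formed) = 10024 kJ
  ΔH_2 = 7639 − 10024 = −2385 kJ
ΔH_1 − ΔH_2 = +654 kJ, so reaction 2 has the more negative ΔH; |ΔH_1 − ΔH_2| = 654 kJ.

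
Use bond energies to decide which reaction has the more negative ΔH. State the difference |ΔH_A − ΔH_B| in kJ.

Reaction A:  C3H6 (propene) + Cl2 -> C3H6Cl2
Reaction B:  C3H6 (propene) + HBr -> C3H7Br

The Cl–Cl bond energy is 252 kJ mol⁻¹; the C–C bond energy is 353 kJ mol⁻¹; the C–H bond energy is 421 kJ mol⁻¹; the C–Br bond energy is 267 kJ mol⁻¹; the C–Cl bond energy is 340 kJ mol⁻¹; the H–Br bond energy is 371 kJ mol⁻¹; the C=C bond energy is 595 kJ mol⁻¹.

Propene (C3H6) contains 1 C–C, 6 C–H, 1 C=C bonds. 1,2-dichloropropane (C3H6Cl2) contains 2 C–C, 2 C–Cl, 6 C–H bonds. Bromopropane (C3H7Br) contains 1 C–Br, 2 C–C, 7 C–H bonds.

Reaction A:
  Bonds broken (reactants):
    C–C: 1 × 353 = 353
    C–H: 6 × 421 = 2526
    C=C: 1 × 595 = 595
    Cl–Cl: 1 × 252 = 252
    Σ(broken) = 3726 kJ
  Bonds formed (products):
    C–C: 2 × 353 = 706
    C–Cl: 2 × 340 = 680
    C–H: 6 × 421 = 2526
    Σ(formed) = 3912 kJ
  ΔH_A = 3726 − 3912 = −186 kJ
Reaction B:
  Bonds broken (reactants):
    C–C: 1 × 353 = 353
    C–H: 6 × 421 = 2526
    C=C: 1 × 595 = 595
    H–Br: 1 × 371 = 371
    Σ(broken) = 3845 kJ
  Bonds formed (products):
    C–Br: 1 × 267 = 267
    C–C: 2 × 353 = 706
    C–H: 7 × 421 = 2947
    Σ(formed) = 3920 kJ
  ΔH_B = 3845 − 3920 = −75 kJ
ΔH_A − ΔH_B = −111 kJ, so reaction A has the more negative ΔH; |ΔH_A − ΔH_B| = 111 kJ.

Reaction A, by 111 kJ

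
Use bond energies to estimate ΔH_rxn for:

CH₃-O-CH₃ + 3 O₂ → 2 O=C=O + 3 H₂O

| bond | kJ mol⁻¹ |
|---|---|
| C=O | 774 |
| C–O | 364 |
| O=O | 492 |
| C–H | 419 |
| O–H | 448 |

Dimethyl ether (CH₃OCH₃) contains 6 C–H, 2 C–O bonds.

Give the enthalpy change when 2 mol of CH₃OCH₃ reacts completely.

Bonds broken (reactants):
  C–H: 6 × 419 = 2514
  C–O: 2 × 364 = 728
  O=O: 3 × 492 = 1476
  Σ(broken) = 4718 kJ
Bonds formed (products):
  C=O: 4 × 774 = 3096
  O–H: 6 × 448 = 2688
  Σ(formed) = 5784 kJ
ΔH = Σ(broken) − Σ(formed) = 4718 − 5784 = −1066 kJ
For 2× the reaction as written: 2 × (−1066) = −2132 kJ

ΔH = −2132 kJ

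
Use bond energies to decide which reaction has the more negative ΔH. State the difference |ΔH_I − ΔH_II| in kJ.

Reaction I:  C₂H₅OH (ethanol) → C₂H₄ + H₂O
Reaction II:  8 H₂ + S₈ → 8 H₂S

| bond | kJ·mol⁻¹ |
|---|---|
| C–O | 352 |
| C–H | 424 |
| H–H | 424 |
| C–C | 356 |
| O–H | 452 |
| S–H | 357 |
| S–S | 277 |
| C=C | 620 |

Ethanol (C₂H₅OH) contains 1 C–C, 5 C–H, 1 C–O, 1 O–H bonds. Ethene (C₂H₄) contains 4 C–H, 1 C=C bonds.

Reaction I:
  Bonds broken (reactants):
    C–C: 1 × 356 = 356
    C–H: 5 × 424 = 2120
    C–O: 1 × 352 = 352
    O–H: 1 × 452 = 452
    Σ(broken) = 3280 kJ
  Bonds formed (products):
    C–H: 4 × 424 = 1696
    C=C: 1 × 620 = 620
    O–H: 2 × 452 = 904
    Σ(formed) = 3220 kJ
  ΔH_I = 3280 − 3220 = +60 kJ
Reaction II:
  Bonds broken (reactants):
    H–H: 8 × 424 = 3392
    S–S: 8 × 277 = 2216
    Σ(broken) = 5608 kJ
  Bonds formed (products):
    S–H: 16 × 357 = 5712
    Σ(formed) = 5712 kJ
  ΔH_II = 5608 − 5712 = −104 kJ
ΔH_I − ΔH_II = +164 kJ, so reaction II has the more negative ΔH; |ΔH_I − ΔH_II| = 164 kJ.

Reaction II, by 164 kJ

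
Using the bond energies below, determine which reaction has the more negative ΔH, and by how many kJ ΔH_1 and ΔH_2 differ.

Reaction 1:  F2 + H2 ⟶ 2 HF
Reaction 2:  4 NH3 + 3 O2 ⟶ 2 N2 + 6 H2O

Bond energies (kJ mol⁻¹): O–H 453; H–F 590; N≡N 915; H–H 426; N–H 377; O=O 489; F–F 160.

Reaction 2, by 681 kJ

Reaction 1:
  Bonds broken (reactants):
    F–F: 1 × 160 = 160
    H–H: 1 × 426 = 426
    Σ(broken) = 586 kJ
  Bonds formed (products):
    H–F: 2 × 590 = 1180
    Σ(formed) = 1180 kJ
  ΔH_1 = 586 − 1180 = −594 kJ
Reaction 2:
  Bonds broken (reactants):
    N–H: 12 × 377 = 4524
    O=O: 3 × 489 = 1467
    Σ(broken) = 5991 kJ
  Bonds formed (products):
    N≡N: 2 × 915 = 1830
    O–H: 12 × 453 = 5436
    Σ(formed) = 7266 kJ
  ΔH_2 = 5991 − 7266 = −1275 kJ
ΔH_1 − ΔH_2 = +681 kJ, so reaction 2 has the more negative ΔH; |ΔH_1 − ΔH_2| = 681 kJ.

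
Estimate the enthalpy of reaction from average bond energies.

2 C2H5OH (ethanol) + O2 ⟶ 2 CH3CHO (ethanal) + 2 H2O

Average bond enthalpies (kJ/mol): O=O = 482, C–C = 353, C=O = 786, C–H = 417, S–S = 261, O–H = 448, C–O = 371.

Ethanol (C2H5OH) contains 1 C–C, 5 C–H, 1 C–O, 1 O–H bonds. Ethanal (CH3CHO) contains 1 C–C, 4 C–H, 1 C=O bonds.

Bonds broken (reactants):
  C–C: 2 × 353 = 706
  C–H: 10 × 417 = 4170
  C–O: 2 × 371 = 742
  O–H: 2 × 448 = 896
  O=O: 1 × 482 = 482
  Σ(broken) = 6996 kJ
Bonds formed (products):
  C–C: 2 × 353 = 706
  C–H: 8 × 417 = 3336
  C=O: 2 × 786 = 1572
  O–H: 4 × 448 = 1792
  Σ(formed) = 7406 kJ
ΔH = Σ(broken) − Σ(formed) = 6996 − 7406 = −410 kJ

ΔH ≈ −410 kJ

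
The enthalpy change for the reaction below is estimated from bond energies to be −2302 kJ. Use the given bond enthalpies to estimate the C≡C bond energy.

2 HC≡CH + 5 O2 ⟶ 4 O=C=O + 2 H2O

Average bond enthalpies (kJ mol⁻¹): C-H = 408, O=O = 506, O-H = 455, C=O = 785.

Let D be the C≡C bond energy.
Σ(broken) = 2×D + 4×408 + 5×506 = 4162 + 2D
Σ(formed) = 8×785 + 4×455 = 8100
ΔH = Σ(broken) − Σ(formed) = (4162 + 2D) − (8100) = −3938 + 2D
Setting this equal to −2302 kJ gives 2D = 1636, so D = 818 kJ/mol.

D(C≡C) ≈ 818 kJ/mol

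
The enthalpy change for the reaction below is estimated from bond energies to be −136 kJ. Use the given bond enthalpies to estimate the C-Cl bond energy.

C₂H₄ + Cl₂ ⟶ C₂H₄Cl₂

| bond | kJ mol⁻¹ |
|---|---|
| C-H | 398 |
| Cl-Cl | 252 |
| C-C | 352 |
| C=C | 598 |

D(C-Cl) ≈ 317 kJ/mol

Let D be the C-Cl bond energy.
Σ(broken) = 4×398 + 1×598 + 1×252 = 2442
Σ(formed) = 1×352 + 2×D + 4×398 = 1944 + 2D
ΔH = Σ(broken) − Σ(formed) = (2442) − (1944 + 2D) = +498 − 2D
Setting this equal to −136 kJ gives 2D = 634, so D = 317 kJ/mol.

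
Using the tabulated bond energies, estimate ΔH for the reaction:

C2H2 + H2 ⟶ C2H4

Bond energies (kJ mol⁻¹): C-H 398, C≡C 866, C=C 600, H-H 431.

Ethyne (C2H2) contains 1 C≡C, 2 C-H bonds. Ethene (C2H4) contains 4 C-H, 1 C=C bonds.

Bonds broken (reactants):
  C≡C: 1 × 866 = 866
  C-H: 2 × 398 = 796
  H-H: 1 × 431 = 431
  Σ(broken) = 2093 kJ
Bonds formed (products):
  C-H: 4 × 398 = 1592
  C=C: 1 × 600 = 600
  Σ(formed) = 2192 kJ
ΔH = Σ(broken) − Σ(formed) = 2093 − 2192 = −99 kJ

ΔH ≈ −99 kJ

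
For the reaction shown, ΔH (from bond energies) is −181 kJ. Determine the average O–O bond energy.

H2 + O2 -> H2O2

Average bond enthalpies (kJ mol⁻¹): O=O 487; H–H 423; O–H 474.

D(O–O) ≈ 143 kJ/mol

Let D be the O–O bond energy.
Σ(broken) = 1×423 + 1×487 = 910
Σ(formed) = 2×474 + 1×D = 948 + D
ΔH = Σ(broken) − Σ(formed) = (910) − (948 + D) = −38 − D
Setting this equal to −181 kJ gives D = 143 kJ/mol.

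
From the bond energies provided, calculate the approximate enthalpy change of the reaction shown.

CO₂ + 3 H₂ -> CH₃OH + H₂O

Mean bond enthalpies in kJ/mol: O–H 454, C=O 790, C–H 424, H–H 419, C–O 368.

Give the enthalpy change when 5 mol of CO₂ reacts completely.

ΔH = −825 kJ

Bonds broken (reactants):
  C=O: 2 × 790 = 1580
  H–H: 3 × 419 = 1257
  Σ(broken) = 2837 kJ
Bonds formed (products):
  C–H: 3 × 424 = 1272
  C–O: 1 × 368 = 368
  O–H: 3 × 454 = 1362
  Σ(formed) = 3002 kJ
ΔH = Σ(broken) − Σ(formed) = 2837 − 3002 = −165 kJ
For 5× the reaction as written: 5 × (−165) = −825 kJ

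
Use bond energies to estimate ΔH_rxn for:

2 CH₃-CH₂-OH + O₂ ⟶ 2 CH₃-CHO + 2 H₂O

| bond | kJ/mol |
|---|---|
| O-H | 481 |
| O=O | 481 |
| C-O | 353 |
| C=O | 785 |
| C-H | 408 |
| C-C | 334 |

Bonds broken (reactants):
  C-C: 2 × 334 = 668
  C-H: 10 × 408 = 4080
  C-O: 2 × 353 = 706
  O-H: 2 × 481 = 962
  O=O: 1 × 481 = 481
  Σ(broken) = 6897 kJ
Bonds formed (products):
  C-C: 2 × 334 = 668
  C-H: 8 × 408 = 3264
  C=O: 2 × 785 = 1570
  O-H: 4 × 481 = 1924
  Σ(formed) = 7426 kJ
ΔH = Σ(broken) − Σ(formed) = 6897 − 7426 = −529 kJ

ΔH ≈ −529 kJ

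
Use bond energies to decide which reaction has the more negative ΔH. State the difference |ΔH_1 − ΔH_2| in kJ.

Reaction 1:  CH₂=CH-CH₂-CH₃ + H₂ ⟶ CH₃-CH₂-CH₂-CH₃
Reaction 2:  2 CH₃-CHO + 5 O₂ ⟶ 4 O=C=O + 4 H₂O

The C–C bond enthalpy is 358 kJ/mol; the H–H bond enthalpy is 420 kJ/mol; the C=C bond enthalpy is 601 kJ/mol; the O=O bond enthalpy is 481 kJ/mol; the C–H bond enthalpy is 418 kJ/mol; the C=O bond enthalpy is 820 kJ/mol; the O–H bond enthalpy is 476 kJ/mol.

Reaction 1:
  Bonds broken (reactants):
    C–C: 2 × 358 = 716
    C–H: 8 × 418 = 3344
    C=C: 1 × 601 = 601
    H–H: 1 × 420 = 420
    Σ(broken) = 5081 kJ
  Bonds formed (products):
    C–C: 3 × 358 = 1074
    C–H: 10 × 418 = 4180
    Σ(formed) = 5254 kJ
  ΔH_1 = 5081 − 5254 = −173 kJ
Reaction 2:
  Bonds broken (reactants):
    C–C: 2 × 358 = 716
    C–H: 8 × 418 = 3344
    C=O: 2 × 820 = 1640
    O=O: 5 × 481 = 2405
    Σ(broken) = 8105 kJ
  Bonds formed (products):
    C=O: 8 × 820 = 6560
    O–H: 8 × 476 = 3808
    Σ(formed) = 10368 kJ
  ΔH_2 = 8105 − 10368 = −2263 kJ
ΔH_1 − ΔH_2 = +2090 kJ, so reaction 2 has the more negative ΔH; |ΔH_1 − ΔH_2| = 2090 kJ.

Reaction 2, by 2090 kJ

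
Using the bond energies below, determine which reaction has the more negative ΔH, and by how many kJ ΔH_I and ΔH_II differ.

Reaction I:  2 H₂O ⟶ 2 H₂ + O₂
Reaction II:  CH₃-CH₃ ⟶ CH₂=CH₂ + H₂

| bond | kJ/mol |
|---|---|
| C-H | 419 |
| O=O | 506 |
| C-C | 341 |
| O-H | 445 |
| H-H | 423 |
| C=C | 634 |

Reaction II, by 306 kJ

Reaction I:
  Bonds broken (reactants):
    O-H: 4 × 445 = 1780
    Σ(broken) = 1780 kJ
  Bonds formed (products):
    H-H: 2 × 423 = 846
    O=O: 1 × 506 = 506
    Σ(formed) = 1352 kJ
  ΔH_I = 1780 − 1352 = +428 kJ
Reaction II:
  Bonds broken (reactants):
    C-C: 1 × 341 = 341
    C-H: 6 × 419 = 2514
    Σ(broken) = 2855 kJ
  Bonds formed (products):
    C-H: 4 × 419 = 1676
    C=C: 1 × 634 = 634
    H-H: 1 × 423 = 423
    Σ(formed) = 2733 kJ
  ΔH_II = 2855 − 2733 = +122 kJ
ΔH_I − ΔH_II = +306 kJ, so reaction II has the more negative ΔH; |ΔH_I − ΔH_II| = 306 kJ.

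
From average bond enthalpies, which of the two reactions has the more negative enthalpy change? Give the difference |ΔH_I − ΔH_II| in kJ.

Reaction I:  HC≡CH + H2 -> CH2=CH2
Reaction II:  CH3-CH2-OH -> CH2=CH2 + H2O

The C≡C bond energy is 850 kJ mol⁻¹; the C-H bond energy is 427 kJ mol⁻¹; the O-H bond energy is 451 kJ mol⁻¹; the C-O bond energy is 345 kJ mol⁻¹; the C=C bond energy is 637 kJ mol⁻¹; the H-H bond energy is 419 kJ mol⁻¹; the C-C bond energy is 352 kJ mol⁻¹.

Reaction I:
  Bonds broken (reactants):
    C≡C: 1 × 850 = 850
    C-H: 2 × 427 = 854
    H-H: 1 × 419 = 419
    Σ(broken) = 2123 kJ
  Bonds formed (products):
    C-H: 4 × 427 = 1708
    C=C: 1 × 637 = 637
    Σ(formed) = 2345 kJ
  ΔH_I = 2123 − 2345 = −222 kJ
Reaction II:
  Bonds broken (reactants):
    C-C: 1 × 352 = 352
    C-H: 5 × 427 = 2135
    C-O: 1 × 345 = 345
    O-H: 1 × 451 = 451
    Σ(broken) = 3283 kJ
  Bonds formed (products):
    C-H: 4 × 427 = 1708
    C=C: 1 × 637 = 637
    O-H: 2 × 451 = 902
    Σ(formed) = 3247 kJ
  ΔH_II = 3283 − 3247 = +36 kJ
ΔH_I − ΔH_II = −258 kJ, so reaction I has the more negative ΔH; |ΔH_I − ΔH_II| = 258 kJ.

Reaction I, by 258 kJ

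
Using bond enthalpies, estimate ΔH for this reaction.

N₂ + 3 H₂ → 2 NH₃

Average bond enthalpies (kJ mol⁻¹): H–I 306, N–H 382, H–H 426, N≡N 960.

Bonds broken (reactants):
  H–H: 3 × 426 = 1278
  N≡N: 1 × 960 = 960
  Σ(broken) = 2238 kJ
Bonds formed (products):
  N–H: 6 × 382 = 2292
  Σ(formed) = 2292 kJ
ΔH = Σ(broken) − Σ(formed) = 2238 − 2292 = −54 kJ

ΔH ≈ −54 kJ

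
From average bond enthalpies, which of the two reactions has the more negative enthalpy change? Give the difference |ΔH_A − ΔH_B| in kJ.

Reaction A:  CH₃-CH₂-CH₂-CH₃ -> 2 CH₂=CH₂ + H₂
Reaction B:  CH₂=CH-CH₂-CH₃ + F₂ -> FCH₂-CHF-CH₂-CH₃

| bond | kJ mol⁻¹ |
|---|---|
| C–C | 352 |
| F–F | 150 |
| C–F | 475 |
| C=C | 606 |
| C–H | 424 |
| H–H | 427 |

Reaction B, by 811 kJ

Reaction A:
  Bonds broken (reactants):
    C–C: 3 × 352 = 1056
    C–H: 10 × 424 = 4240
    Σ(broken) = 5296 kJ
  Bonds formed (products):
    C–H: 8 × 424 = 3392
    C=C: 2 × 606 = 1212
    H–H: 1 × 427 = 427
    Σ(formed) = 5031 kJ
  ΔH_A = 5296 − 5031 = +265 kJ
Reaction B:
  Bonds broken (reactants):
    C–C: 2 × 352 = 704
    C–H: 8 × 424 = 3392
    C=C: 1 × 606 = 606
    F–F: 1 × 150 = 150
    Σ(broken) = 4852 kJ
  Bonds formed (products):
    C–C: 3 × 352 = 1056
    C–F: 2 × 475 = 950
    C–H: 8 × 424 = 3392
    Σ(formed) = 5398 kJ
  ΔH_B = 4852 − 5398 = −546 kJ
ΔH_A − ΔH_B = +811 kJ, so reaction B has the more negative ΔH; |ΔH_A − ΔH_B| = 811 kJ.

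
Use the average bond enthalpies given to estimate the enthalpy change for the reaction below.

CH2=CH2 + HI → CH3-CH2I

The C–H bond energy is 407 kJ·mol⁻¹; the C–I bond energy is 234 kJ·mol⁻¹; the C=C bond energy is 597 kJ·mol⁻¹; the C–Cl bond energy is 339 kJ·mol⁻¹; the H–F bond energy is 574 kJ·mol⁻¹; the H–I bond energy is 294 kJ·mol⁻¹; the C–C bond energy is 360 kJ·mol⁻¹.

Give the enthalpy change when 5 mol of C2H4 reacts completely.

Bonds broken (reactants):
  C–H: 4 × 407 = 1628
  C=C: 1 × 597 = 597
  H–I: 1 × 294 = 294
  Σ(broken) = 2519 kJ
Bonds formed (products):
  C–C: 1 × 360 = 360
  C–H: 5 × 407 = 2035
  C–I: 1 × 234 = 234
  Σ(formed) = 2629 kJ
ΔH = Σ(broken) − Σ(formed) = 2519 − 2629 = −110 kJ
For 5× the reaction as written: 5 × (−110) = −550 kJ

ΔH = −550 kJ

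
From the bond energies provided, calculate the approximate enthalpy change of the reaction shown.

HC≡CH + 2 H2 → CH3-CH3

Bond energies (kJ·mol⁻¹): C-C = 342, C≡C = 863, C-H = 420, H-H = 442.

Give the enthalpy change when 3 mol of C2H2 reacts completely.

ΔH = −825 kJ

Bonds broken (reactants):
  C≡C: 1 × 863 = 863
  C-H: 2 × 420 = 840
  H-H: 2 × 442 = 884
  Σ(broken) = 2587 kJ
Bonds formed (products):
  C-C: 1 × 342 = 342
  C-H: 6 × 420 = 2520
  Σ(formed) = 2862 kJ
ΔH = Σ(broken) − Σ(formed) = 2587 − 2862 = −275 kJ
For 3× the reaction as written: 3 × (−275) = −825 kJ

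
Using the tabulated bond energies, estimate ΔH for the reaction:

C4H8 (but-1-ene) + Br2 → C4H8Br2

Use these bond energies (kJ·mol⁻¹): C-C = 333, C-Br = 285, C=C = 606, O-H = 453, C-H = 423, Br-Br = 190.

ΔH ≈ −107 kJ

Bonds broken (reactants):
  Br-Br: 1 × 190 = 190
  C-C: 2 × 333 = 666
  C-H: 8 × 423 = 3384
  C=C: 1 × 606 = 606
  Σ(broken) = 4846 kJ
Bonds formed (products):
  C-Br: 2 × 285 = 570
  C-C: 3 × 333 = 999
  C-H: 8 × 423 = 3384
  Σ(formed) = 4953 kJ
ΔH = Σ(broken) − Σ(formed) = 4846 − 4953 = −107 kJ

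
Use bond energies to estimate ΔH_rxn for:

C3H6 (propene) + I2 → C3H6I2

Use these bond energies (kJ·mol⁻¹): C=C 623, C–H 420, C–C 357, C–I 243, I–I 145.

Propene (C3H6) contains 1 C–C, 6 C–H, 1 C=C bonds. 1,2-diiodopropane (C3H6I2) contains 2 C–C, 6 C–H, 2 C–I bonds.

ΔH ≈ −75 kJ

Bonds broken (reactants):
  C–C: 1 × 357 = 357
  C–H: 6 × 420 = 2520
  C=C: 1 × 623 = 623
  I–I: 1 × 145 = 145
  Σ(broken) = 3645 kJ
Bonds formed (products):
  C–C: 2 × 357 = 714
  C–H: 6 × 420 = 2520
  C–I: 2 × 243 = 486
  Σ(formed) = 3720 kJ
ΔH = Σ(broken) − Σ(formed) = 3645 − 3720 = −75 kJ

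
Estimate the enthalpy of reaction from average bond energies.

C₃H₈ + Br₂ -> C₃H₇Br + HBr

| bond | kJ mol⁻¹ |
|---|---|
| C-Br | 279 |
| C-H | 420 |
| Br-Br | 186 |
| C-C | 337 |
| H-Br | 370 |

ΔH ≈ −43 kJ

Bonds broken (reactants):
  Br-Br: 1 × 186 = 186
  C-C: 2 × 337 = 674
  C-H: 8 × 420 = 3360
  Σ(broken) = 4220 kJ
Bonds formed (products):
  C-Br: 1 × 279 = 279
  C-C: 2 × 337 = 674
  C-H: 7 × 420 = 2940
  H-Br: 1 × 370 = 370
  Σ(formed) = 4263 kJ
ΔH = Σ(broken) − Σ(formed) = 4220 − 4263 = −43 kJ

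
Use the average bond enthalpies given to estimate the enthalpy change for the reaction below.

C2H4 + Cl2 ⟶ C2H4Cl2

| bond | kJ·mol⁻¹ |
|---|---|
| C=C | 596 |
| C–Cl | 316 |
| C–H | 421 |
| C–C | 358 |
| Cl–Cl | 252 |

Bonds broken (reactants):
  C–H: 4 × 421 = 1684
  C=C: 1 × 596 = 596
  Cl–Cl: 1 × 252 = 252
  Σ(broken) = 2532 kJ
Bonds formed (products):
  C–C: 1 × 358 = 358
  C–Cl: 2 × 316 = 632
  C–H: 4 × 421 = 1684
  Σ(formed) = 2674 kJ
ΔH = Σ(broken) − Σ(formed) = 2532 − 2674 = −142 kJ

ΔH ≈ −142 kJ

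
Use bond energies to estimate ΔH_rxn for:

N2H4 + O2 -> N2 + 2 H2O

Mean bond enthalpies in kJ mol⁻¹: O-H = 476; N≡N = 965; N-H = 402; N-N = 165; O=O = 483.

Bonds broken (reactants):
  N-H: 4 × 402 = 1608
  N-N: 1 × 165 = 165
  O=O: 1 × 483 = 483
  Σ(broken) = 2256 kJ
Bonds formed (products):
  N≡N: 1 × 965 = 965
  O-H: 4 × 476 = 1904
  Σ(formed) = 2869 kJ
ΔH = Σ(broken) − Σ(formed) = 2256 − 2869 = −613 kJ

ΔH ≈ −613 kJ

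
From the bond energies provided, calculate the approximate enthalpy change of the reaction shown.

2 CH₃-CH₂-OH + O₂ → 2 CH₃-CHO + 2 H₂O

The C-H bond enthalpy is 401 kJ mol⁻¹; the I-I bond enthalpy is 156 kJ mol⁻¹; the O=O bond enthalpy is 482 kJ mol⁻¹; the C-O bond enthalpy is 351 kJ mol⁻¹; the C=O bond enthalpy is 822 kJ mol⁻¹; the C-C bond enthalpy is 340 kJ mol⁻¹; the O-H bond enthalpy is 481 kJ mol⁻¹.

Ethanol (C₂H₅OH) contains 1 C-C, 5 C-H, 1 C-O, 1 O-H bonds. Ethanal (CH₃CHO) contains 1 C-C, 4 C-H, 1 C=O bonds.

Bonds broken (reactants):
  C-C: 2 × 340 = 680
  C-H: 10 × 401 = 4010
  C-O: 2 × 351 = 702
  O-H: 2 × 481 = 962
  O=O: 1 × 482 = 482
  Σ(broken) = 6836 kJ
Bonds formed (products):
  C-C: 2 × 340 = 680
  C-H: 8 × 401 = 3208
  C=O: 2 × 822 = 1644
  O-H: 4 × 481 = 1924
  Σ(formed) = 7456 kJ
ΔH = Σ(broken) − Σ(formed) = 6836 − 7456 = −620 kJ

ΔH ≈ −620 kJ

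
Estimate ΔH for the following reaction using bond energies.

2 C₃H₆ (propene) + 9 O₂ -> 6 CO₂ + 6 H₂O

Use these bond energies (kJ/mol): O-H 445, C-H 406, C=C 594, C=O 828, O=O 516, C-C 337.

Bonds broken (reactants):
  C-C: 2 × 337 = 674
  C-H: 12 × 406 = 4872
  C=C: 2 × 594 = 1188
  O=O: 9 × 516 = 4644
  Σ(broken) = 11378 kJ
Bonds formed (products):
  C=O: 12 × 828 = 9936
  O-H: 12 × 445 = 5340
  Σ(formed) = 15276 kJ
ΔH = Σ(broken) − Σ(formed) = 11378 − 15276 = −3898 kJ

ΔH ≈ −3898 kJ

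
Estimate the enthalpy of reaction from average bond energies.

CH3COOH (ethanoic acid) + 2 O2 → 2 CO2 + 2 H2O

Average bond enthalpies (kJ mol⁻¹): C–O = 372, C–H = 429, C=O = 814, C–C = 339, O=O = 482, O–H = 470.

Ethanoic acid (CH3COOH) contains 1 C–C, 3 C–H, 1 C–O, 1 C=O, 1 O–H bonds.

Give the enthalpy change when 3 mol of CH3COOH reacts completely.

ΔH = −2670 kJ

Bonds broken (reactants):
  C–C: 1 × 339 = 339
  C–H: 3 × 429 = 1287
  C–O: 1 × 372 = 372
  C=O: 1 × 814 = 814
  O–H: 1 × 470 = 470
  O=O: 2 × 482 = 964
  Σ(broken) = 4246 kJ
Bonds formed (products):
  C=O: 4 × 814 = 3256
  O–H: 4 × 470 = 1880
  Σ(formed) = 5136 kJ
ΔH = Σ(broken) − Σ(formed) = 4246 − 5136 = −890 kJ
For 3× the reaction as written: 3 × (−890) = −2670 kJ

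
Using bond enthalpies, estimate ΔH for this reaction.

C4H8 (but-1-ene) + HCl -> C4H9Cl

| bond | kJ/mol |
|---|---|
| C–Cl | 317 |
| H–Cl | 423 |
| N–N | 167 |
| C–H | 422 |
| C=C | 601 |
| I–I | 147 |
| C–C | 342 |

Bonds broken (reactants):
  C–C: 2 × 342 = 684
  C–H: 8 × 422 = 3376
  C=C: 1 × 601 = 601
  H–Cl: 1 × 423 = 423
  Σ(broken) = 5084 kJ
Bonds formed (products):
  C–C: 3 × 342 = 1026
  C–Cl: 1 × 317 = 317
  C–H: 9 × 422 = 3798
  Σ(formed) = 5141 kJ
ΔH = Σ(broken) − Σ(formed) = 5084 − 5141 = −57 kJ

ΔH ≈ −57 kJ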